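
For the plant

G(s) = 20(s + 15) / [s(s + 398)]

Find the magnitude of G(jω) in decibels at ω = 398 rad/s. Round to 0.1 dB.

At s = jω = j398:
zero (s+15): 15 + j398 → |·| = √(15²+398²) = √158629 ≈ 398.28, ∠ = arctan(398/15) ≈ 87.84°
pole (s+398): 398 + j398 → |·| = √(398²+398²) = √316808 ≈ 562.86, ∠ = arctan(398/398) ≈ 45.00°
pole at origin: |s| = 398, ∠ = 90.00° (in denominator)
|G| = 20 · 398.28 / 2.2402e+05 ≈ 0.035558
Gain = 20 log₁₀(0.035558) ≈ -28.98 dB

-29.0 dB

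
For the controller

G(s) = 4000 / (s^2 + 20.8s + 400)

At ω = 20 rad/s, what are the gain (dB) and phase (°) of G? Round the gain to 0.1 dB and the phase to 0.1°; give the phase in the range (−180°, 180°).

19.7 dB, -90.0°

At s = jω = j20:
quadratic: (j20)² + 20.8·j20 + 400 = 0 + j416 → |·| ≈ 416, ∠ ≈ 90.00°
|G| = 4000 / 416 ≈ 9.6154
Gain = 20 log₁₀(9.6154) ≈ 19.66 dB
∠G = 0.00° − 90.00° = -90.00°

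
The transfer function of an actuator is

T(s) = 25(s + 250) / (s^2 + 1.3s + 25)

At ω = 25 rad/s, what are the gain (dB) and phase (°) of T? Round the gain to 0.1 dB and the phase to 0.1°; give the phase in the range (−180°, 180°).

20.4 dB, -171.2°

At s = jω = j25:
zero (s+250): 250 + j25 → |·| = √(250²+25²) = √63125 ≈ 251.25, ∠ = arctan(25/250) ≈ 5.71°
quadratic: (j25)² + 1.3·j25 + 25 = -600 + j32.5 → |·| ≈ 600.88, ∠ ≈ 176.90°
|T| = 25 · 251.25 / 600.88 ≈ 10.453
Gain = 20 log₁₀(10.453) ≈ 20.38 dB
∠T = 5.71° − 176.90° = -171.19°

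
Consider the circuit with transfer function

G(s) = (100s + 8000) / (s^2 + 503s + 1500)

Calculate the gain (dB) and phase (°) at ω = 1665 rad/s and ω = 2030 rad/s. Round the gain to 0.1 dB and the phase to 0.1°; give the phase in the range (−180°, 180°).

ω = 1665: -24.8 dB, -75.9°; ω = 2030: -26.4 dB, -78.3°

Substitute s = j1665:
Numerator: 100(j1665) + 8000 = 8000 + j166500
Denominator: (j1665)^2 + 503(j1665) + 1500 = -2770725 + j837495
|N| = √(8000² + 166500²) ≈ 1.6669e+05, ∠N ≈ 87.25°
|D| = √(2770725² + 837495²) ≈ 2.8945e+06, ∠D ≈ 163.18°
|G| = 1.6669e+05 / 2.8945e+06 ≈ 0.057589
Gain = 20 log₁₀(0.057589) ≈ -24.79 dB
∠G = 87.25° − 163.18° = -75.93°

Substitute s = j2030:
Numerator: 100(j2030) + 8000 = 8000 + j203000
Denominator: (j2030)^2 + 503(j2030) + 1500 = -4119400 + j1021090
|N| = √(8000² + 203000²) ≈ 2.0316e+05, ∠N ≈ 87.74°
|D| = √(4119400² + 1021090²) ≈ 4.2441e+06, ∠D ≈ 166.08°
|G| = 2.0316e+05 / 4.2441e+06 ≈ 0.047869
Gain = 20 log₁₀(0.047869) ≈ -26.40 dB
∠G = 87.74° − 166.08° = -78.34°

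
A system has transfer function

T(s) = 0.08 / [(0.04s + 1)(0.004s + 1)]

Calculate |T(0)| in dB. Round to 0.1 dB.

-21.9 dB

T(0) = 0.08 · 1 / 1 = 0.08
20 log₁₀(0.08) ≈ -21.94 dB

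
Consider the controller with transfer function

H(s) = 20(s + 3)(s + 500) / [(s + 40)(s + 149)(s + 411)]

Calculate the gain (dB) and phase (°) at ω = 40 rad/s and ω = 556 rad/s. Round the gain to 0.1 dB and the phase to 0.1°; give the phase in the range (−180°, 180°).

At s = jω = j40:
zero (s+3): 3 + j40 → |·| = √(3²+40²) = √1609 ≈ 40.112, ∠ = arctan(40/3) ≈ 85.71°
zero (s+500): 500 + j40 → |·| = √(500²+40²) = √251600 ≈ 501.6, ∠ = arctan(40/500) ≈ 4.57°
pole (s+40): 40 + j40 → |·| = √(40²+40²) = √3200 ≈ 56.569, ∠ = arctan(40/40) ≈ 45.00°
pole (s+149): 149 + j40 → |·| = √(149²+40²) = √23801 ≈ 154.28, ∠ = arctan(40/149) ≈ 15.03°
pole (s+411): 411 + j40 → |·| = √(411²+40²) = √170521 ≈ 412.94, ∠ = arctan(40/411) ≈ 5.56°
|H| = 20 · 20120 / 3.6039e+06 ≈ 0.11166
Gain = 20 log₁₀(0.11166) ≈ -19.04 dB
∠H = 90.28° − 65.59° = 24.69°

At s = jω = j556:
zero (s+3): 3 + j556 → |·| = √(3²+556²) = √309145 ≈ 556.01, ∠ = arctan(556/3) ≈ 89.69°
zero (s+500): 500 + j556 → |·| = √(500²+556²) = √559136 ≈ 747.75, ∠ = arctan(556/500) ≈ 48.04°
pole (s+40): 40 + j556 → |·| = √(40²+556²) = √310736 ≈ 557.44, ∠ = arctan(556/40) ≈ 85.89°
pole (s+149): 149 + j556 → |·| = √(149²+556²) = √331337 ≈ 575.62, ∠ = arctan(556/149) ≈ 75.00°
pole (s+411): 411 + j556 → |·| = √(411²+556²) = √478057 ≈ 691.42, ∠ = arctan(556/411) ≈ 53.53°
|H| = 20 · 4.1576e+05 / 2.2186e+08 ≈ 0.037479
Gain = 20 log₁₀(0.037479) ≈ -28.52 dB
∠H = 137.73° − 214.42° = -76.69°

ω = 40: -19.0 dB, 24.7°; ω = 556: -28.5 dB, -76.7°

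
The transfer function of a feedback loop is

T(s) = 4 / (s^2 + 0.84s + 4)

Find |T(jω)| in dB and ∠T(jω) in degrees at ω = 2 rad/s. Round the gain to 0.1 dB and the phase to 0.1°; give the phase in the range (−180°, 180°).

7.5 dB, -90.0°

At s = jω = j2:
quadratic: (j2)² + 0.84·j2 + 4 = 0 + j1.68 → |·| ≈ 1.68, ∠ ≈ 90.00°
|T| = 4 / 1.68 ≈ 2.381
Gain = 20 log₁₀(2.381) ≈ 7.54 dB
∠T = 0.00° − 90.00° = -90.00°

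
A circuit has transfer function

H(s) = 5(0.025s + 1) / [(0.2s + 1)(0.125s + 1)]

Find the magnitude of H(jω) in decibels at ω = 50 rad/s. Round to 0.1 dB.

At ω = 50 rad/s:
zero (1 + j50·0.025) = 1 + j1.25 → |·| ≈ 1.6008, ∠ ≈ 51.34°
pole (1 + j50·0.2) = 1 + j10 → |·| ≈ 10.05, ∠ ≈ 84.29°
pole (1 + j50·0.125) = 1 + j6.25 → |·| ≈ 6.3295, ∠ ≈ 80.91°
|H| = 5 · 1.6008 / (10.05 · 6.3295) ≈ 0.12583
Gain = 20 log₁₀(0.12583) ≈ -18.00 dB

-18.0 dB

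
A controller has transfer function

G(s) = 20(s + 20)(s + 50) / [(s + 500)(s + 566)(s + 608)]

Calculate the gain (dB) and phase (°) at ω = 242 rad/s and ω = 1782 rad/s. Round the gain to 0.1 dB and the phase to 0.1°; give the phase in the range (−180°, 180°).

At s = jω = j242:
zero (s+20): 20 + j242 → |·| = √(20²+242²) = √58964 ≈ 242.83, ∠ = arctan(242/20) ≈ 85.28°
zero (s+50): 50 + j242 → |·| = √(50²+242²) = √61064 ≈ 247.11, ∠ = arctan(242/50) ≈ 78.33°
pole (s+500): 500 + j242 → |·| = √(500²+242²) = √308564 ≈ 555.49, ∠ = arctan(242/500) ≈ 25.83°
pole (s+566): 566 + j242 → |·| = √(566²+242²) = √378920 ≈ 615.56, ∠ = arctan(242/566) ≈ 23.15°
pole (s+608): 608 + j242 → |·| = √(608²+242²) = √428228 ≈ 654.39, ∠ = arctan(242/608) ≈ 21.70°
|G| = 20 · 60006 / 2.2376e+08 ≈ 0.0053634
Gain = 20 log₁₀(0.0053634) ≈ -45.41 dB
∠G = 163.61° − 70.68° = 92.93°

At s = jω = j1782:
zero (s+20): 20 + j1782 → |·| = √(20²+1782²) = √3175924 ≈ 1782.1, ∠ = arctan(1782/20) ≈ 89.36°
zero (s+50): 50 + j1782 → |·| = √(50²+1782²) = √3178024 ≈ 1782.7, ∠ = arctan(1782/50) ≈ 88.39°
pole (s+500): 500 + j1782 → |·| = √(500²+1782²) = √3425524 ≈ 1850.8, ∠ = arctan(1782/500) ≈ 74.33°
pole (s+566): 566 + j1782 → |·| = √(566²+1782²) = √3495880 ≈ 1869.7, ∠ = arctan(1782/566) ≈ 72.38°
pole (s+608): 608 + j1782 → |·| = √(608²+1782²) = √3545188 ≈ 1882.9, ∠ = arctan(1782/608) ≈ 71.16°
|G| = 20 · 3.1769e+06 / 6.5157e+09 ≈ 0.0097515
Gain = 20 log₁₀(0.0097515) ≈ -40.22 dB
∠G = 177.75° − 217.87° = -40.12°

ω = 242: -45.4 dB, 92.9°; ω = 1782: -40.2 dB, -40.1°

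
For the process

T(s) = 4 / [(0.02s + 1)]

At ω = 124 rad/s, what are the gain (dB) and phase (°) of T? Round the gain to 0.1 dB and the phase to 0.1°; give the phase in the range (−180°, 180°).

3.5 dB, -68.0°

At ω = 124 rad/s:
pole (1 + j124·0.02) = 1 + j2.48 → |·| ≈ 2.674, ∠ ≈ 68.04°
|T| = 4 · 1 / (2.674) ≈ 1.4959
Gain = 20 log₁₀(1.4959) ≈ 3.50 dB
∠T = (0°) − (68.04°) = -68.04°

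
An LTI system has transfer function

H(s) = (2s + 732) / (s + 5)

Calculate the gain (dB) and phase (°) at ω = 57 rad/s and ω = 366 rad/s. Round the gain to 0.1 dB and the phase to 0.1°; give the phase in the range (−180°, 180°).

ω = 57: 22.2 dB, -76.1°; ω = 366: 9.0 dB, -44.2°

Substitute s = j57:
Numerator: 2(j57) + 732 = 732 + j114
Denominator: (j57) + 5 = 5 + j57
|N| = √(732² + 114²) ≈ 740.82, ∠N ≈ 8.85°
|D| = √(5² + 57²) ≈ 57.219, ∠D ≈ 84.99°
|H| = 740.82 / 57.219 ≈ 12.947
Gain = 20 log₁₀(12.947) ≈ 22.24 dB
∠H = 8.85° − 84.99° = -76.14°

Substitute s = j366:
Numerator: 2(j366) + 732 = 732 + j732
Denominator: (j366) + 5 = 5 + j366
|N| = √(732² + 732²) ≈ 1035.2, ∠N ≈ 45.00°
|D| = √(5² + 366²) ≈ 366.03, ∠D ≈ 89.22°
|H| = 1035.2 / 366.03 ≈ 2.8282
Gain = 20 log₁₀(2.8282) ≈ 9.03 dB
∠H = 45.00° − 89.22° = -44.22°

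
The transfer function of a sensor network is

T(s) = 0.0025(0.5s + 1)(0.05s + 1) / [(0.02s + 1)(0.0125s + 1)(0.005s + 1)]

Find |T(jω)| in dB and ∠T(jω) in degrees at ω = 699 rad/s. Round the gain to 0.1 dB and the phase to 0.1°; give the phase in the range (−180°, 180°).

At ω = 699 rad/s:
zero (1 + j699·0.5) = 1 + j349.5 → |·| ≈ 349.5, ∠ ≈ 89.84°
zero (1 + j699·0.05) = 1 + j34.95 → |·| ≈ 34.964, ∠ ≈ 88.36°
pole (1 + j699·0.02) = 1 + j13.98 → |·| ≈ 14.016, ∠ ≈ 85.91°
pole (1 + j699·0.0125) = 1 + j8.7375 → |·| ≈ 8.7945, ∠ ≈ 83.47°
pole (1 + j699·0.005) = 1 + j3.495 → |·| ≈ 3.6352, ∠ ≈ 74.03°
|T| = 0.0025 · 349.5 · 34.964 / (14.016 · 8.7945 · 3.6352) ≈ 0.068178
Gain = 20 log₁₀(0.068178) ≈ -23.33 dB
∠T = (89.84° + 88.36°) − (85.91° + 83.47° + 74.03°) = -65.21°

-23.3 dB, -65.2°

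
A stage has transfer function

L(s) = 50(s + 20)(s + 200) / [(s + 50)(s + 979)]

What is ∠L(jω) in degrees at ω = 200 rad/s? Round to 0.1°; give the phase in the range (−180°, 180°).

At s = jω = j200:
zero (s+20): 20 + j200 → |·| = √(20²+200²) = √40400 ≈ 201, ∠ = arctan(200/20) ≈ 84.29°
zero (s+200): 200 + j200 → |·| = √(200²+200²) = √80000 ≈ 282.84, ∠ = arctan(200/200) ≈ 45.00°
pole (s+50): 50 + j200 → |·| = √(50²+200²) = √42500 ≈ 206.16, ∠ = arctan(200/50) ≈ 75.96°
pole (s+979): 979 + j200 → |·| = √(979²+200²) = √998441 ≈ 999.22, ∠ = arctan(200/979) ≈ 11.55°
∠L = 129.29° − 87.51° = 41.78°

41.8°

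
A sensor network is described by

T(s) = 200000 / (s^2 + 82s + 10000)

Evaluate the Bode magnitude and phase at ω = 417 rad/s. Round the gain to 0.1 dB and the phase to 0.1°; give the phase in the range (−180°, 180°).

At s = jω = j417:
quadratic: (j417)² + 82·j417 + 10000 = -163889 + j34194 → |·| ≈ 1.6742e+05, ∠ ≈ 168.21°
|T| = 200000 / 1.6742e+05 ≈ 1.1946
Gain = 20 log₁₀(1.1946) ≈ 1.54 dB
∠T = 0.00° − 168.21° = -168.21°

1.5 dB, -168.2°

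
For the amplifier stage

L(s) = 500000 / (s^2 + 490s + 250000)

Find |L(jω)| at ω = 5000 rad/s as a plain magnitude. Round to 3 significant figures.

0.0201

At s = jω = j5000:
quadratic: (j5000)² + 490·j5000 + 250000 = -24750000 + j2450000 → |·| ≈ 2.4871e+07, ∠ ≈ 174.35°
|L| = 500000 / 2.4871e+07 ≈ 0.020104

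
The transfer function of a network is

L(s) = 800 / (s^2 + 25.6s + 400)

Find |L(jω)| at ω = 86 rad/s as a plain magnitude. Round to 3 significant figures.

At s = jω = j86:
quadratic: (j86)² + 25.6·j86 + 400 = -6996 + j2201.6 → |·| ≈ 7334.2, ∠ ≈ 162.53°
|L| = 800 / 7334.2 ≈ 0.10908

0.109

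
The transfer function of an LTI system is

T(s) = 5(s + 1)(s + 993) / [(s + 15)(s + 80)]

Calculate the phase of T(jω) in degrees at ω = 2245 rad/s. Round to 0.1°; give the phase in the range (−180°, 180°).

-21.5°

At s = jω = j2245:
zero (s+1): 1 + j2245 → |·| = √(1²+2245²) = √5040026 ≈ 2245, ∠ = arctan(2245/1) ≈ 89.97°
zero (s+993): 993 + j2245 → |·| = √(993²+2245²) = √6026074 ≈ 2454.8, ∠ = arctan(2245/993) ≈ 66.14°
pole (s+15): 15 + j2245 → |·| = √(15²+2245²) = √5040250 ≈ 2245.1, ∠ = arctan(2245/15) ≈ 89.62°
pole (s+80): 80 + j2245 → |·| = √(80²+2245²) = √5046425 ≈ 2246.4, ∠ = arctan(2245/80) ≈ 87.96°
∠T = 156.11° − 177.58° = -21.47°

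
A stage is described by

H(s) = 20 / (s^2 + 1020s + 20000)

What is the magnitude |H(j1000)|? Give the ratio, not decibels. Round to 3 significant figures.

Substitute s = j1000:
Numerator: 20 = 20 + j0
Denominator: (j1000)^2 + 1020(j1000) + 20000 = -980000 + j1020000
|N| = √(20² + 0²) ≈ 20, ∠N ≈ 0.00°
|D| = √(980000² + 1020000²) ≈ 1.4145e+06, ∠D ≈ 133.85°
|H| = 20 / 1.4145e+06 ≈ 1.4139e-05

1.41e-05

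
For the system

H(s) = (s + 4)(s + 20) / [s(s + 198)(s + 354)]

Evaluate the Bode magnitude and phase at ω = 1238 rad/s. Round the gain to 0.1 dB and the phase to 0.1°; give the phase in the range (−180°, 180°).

At s = jω = j1238:
zero (s+4): 4 + j1238 → |·| = √(4²+1238²) = √1532660 ≈ 1238, ∠ = arctan(1238/4) ≈ 89.81°
zero (s+20): 20 + j1238 → |·| = √(20²+1238²) = √1533044 ≈ 1238.2, ∠ = arctan(1238/20) ≈ 89.07°
pole (s+198): 198 + j1238 → |·| = √(198²+1238²) = √1571848 ≈ 1253.7, ∠ = arctan(1238/198) ≈ 80.91°
pole (s+354): 354 + j1238 → |·| = √(354²+1238²) = √1657960 ≈ 1287.6, ∠ = arctan(1238/354) ≈ 74.04°
pole at origin: |s| = 1238, ∠ = 90.00° (in denominator)
|H| = 1 · 1.5329e+06 / 1.9985e+09 ≈ 0.00076703
Gain = 20 log₁₀(0.00076703) ≈ -62.30 dB
∠H = 178.88° − 244.95° = -66.07°

-62.3 dB, -66.1°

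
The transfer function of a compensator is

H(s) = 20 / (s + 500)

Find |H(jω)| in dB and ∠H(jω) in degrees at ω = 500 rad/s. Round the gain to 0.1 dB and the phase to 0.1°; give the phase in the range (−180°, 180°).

-31.0 dB, -45.0°

At s = jω = j500:
pole (s+500): 500 + j500 → |·| = √(500²+500²) = √500000 ≈ 707.11, ∠ = arctan(500/500) ≈ 45.00°
|H| = 20 / 707.11 ≈ 0.028284
Gain = 20 log₁₀(0.028284) ≈ -30.97 dB
∠H = 0.00° − 45.00° = -45.00°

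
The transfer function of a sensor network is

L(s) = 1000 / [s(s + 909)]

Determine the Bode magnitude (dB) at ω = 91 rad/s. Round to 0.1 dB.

At s = jω = j91:
pole (s+909): 909 + j91 → |·| = √(909²+91²) = √834562 ≈ 913.54, ∠ = arctan(91/909) ≈ 5.72°
pole at origin: |s| = 91, ∠ = 90.00° (in denominator)
|L| = 1000 / 83132 ≈ 0.012029
Gain = 20 log₁₀(0.012029) ≈ -38.40 dB

-38.4 dB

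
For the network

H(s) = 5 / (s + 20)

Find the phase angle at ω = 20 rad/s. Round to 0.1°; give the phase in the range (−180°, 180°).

Substitute s = j20:
Numerator: 5 = 5 + j0
Denominator: (j20) + 20 = 20 + j20
|N| = √(5² + 0²) ≈ 5, ∠N ≈ 0.00°
|D| = √(20² + 20²) ≈ 28.284, ∠D ≈ 45.00°
∠H = 0.00° − 45.00° = -45.00°

-45.0°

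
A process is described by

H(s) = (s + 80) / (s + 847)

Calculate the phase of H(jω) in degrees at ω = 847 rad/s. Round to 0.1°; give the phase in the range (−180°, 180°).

Substitute s = j847:
Numerator: (j847) + 80 = 80 + j847
Denominator: (j847) + 847 = 847 + j847
|N| = √(80² + 847²) ≈ 850.77, ∠N ≈ 84.60°
|D| = √(847² + 847²) ≈ 1197.8, ∠D ≈ 45.00°
∠H = 84.60° − 45.00° = 39.60°

39.6°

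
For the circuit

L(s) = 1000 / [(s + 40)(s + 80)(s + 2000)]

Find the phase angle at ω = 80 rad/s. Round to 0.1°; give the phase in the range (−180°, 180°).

At s = jω = j80:
pole (s+40): 40 + j80 → |·| = √(40²+80²) = √8000 ≈ 89.443, ∠ = arctan(80/40) ≈ 63.43°
pole (s+80): 80 + j80 → |·| = √(80²+80²) = √12800 ≈ 113.14, ∠ = arctan(80/80) ≈ 45.00°
pole (s+2000): 2000 + j80 → |·| = √(2000²+80²) = √4006400 ≈ 2001.6, ∠ = arctan(80/2000) ≈ 2.29°
∠L = 0.00° − 110.72° = -110.72°

-110.7°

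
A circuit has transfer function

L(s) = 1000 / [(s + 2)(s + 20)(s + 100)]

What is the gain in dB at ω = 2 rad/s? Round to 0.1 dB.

At s = jω = j2:
pole (s+2): 2 + j2 → |·| = √(2²+2²) = √8 ≈ 2.8284, ∠ = arctan(2/2) ≈ 45.00°
pole (s+20): 20 + j2 → |·| = √(20²+2²) = √404 ≈ 20.1, ∠ = arctan(2/20) ≈ 5.71°
pole (s+100): 100 + j2 → |·| = √(100²+2²) = √10004 ≈ 100.02, ∠ = arctan(2/100) ≈ 1.15°
|L| = 1000 / 5686.2 ≈ 0.17586
Gain = 20 log₁₀(0.17586) ≈ -15.10 dB

-15.1 dB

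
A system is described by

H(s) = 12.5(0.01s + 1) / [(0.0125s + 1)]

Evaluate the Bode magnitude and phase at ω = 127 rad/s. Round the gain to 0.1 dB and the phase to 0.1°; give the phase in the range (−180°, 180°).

20.6 dB, -6.0°

At ω = 127 rad/s:
zero (1 + j127·0.01) = 1 + j1.27 → |·| ≈ 1.6164, ∠ ≈ 51.78°
pole (1 + j127·0.0125) = 1 + j1.5875 → |·| ≈ 1.8762, ∠ ≈ 57.79°
|H| = 12.5 · 1.6164 / (1.8762) ≈ 10.769
Gain = 20 log₁₀(10.769) ≈ 20.64 dB
∠H = (51.78°) − (57.79°) = -6.01°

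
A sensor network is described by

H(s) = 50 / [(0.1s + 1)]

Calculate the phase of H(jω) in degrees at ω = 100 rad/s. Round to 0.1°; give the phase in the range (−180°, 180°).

At ω = 100 rad/s:
pole (1 + j100·0.1) = 1 + j10 → |·| ≈ 10.05, ∠ ≈ 84.29°
∠H = (0°) − (84.29°) = -84.29°

-84.3°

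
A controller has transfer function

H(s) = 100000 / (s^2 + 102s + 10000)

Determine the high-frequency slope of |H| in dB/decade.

-40 dB/decade

Each pole contributes −20 dB/decade at high frequency; each zero contributes +20 dB/decade.
Net: 0 zero(s) − 2 pole(s) → -40 dB/decade.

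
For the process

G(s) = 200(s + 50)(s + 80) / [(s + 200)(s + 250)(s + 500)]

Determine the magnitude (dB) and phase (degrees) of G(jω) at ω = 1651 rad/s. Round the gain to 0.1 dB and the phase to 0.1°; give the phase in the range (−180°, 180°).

At s = jω = j1651:
zero (s+50): 50 + j1651 → |·| = √(50²+1651²) = √2728301 ≈ 1651.8, ∠ = arctan(1651/50) ≈ 88.27°
zero (s+80): 80 + j1651 → |·| = √(80²+1651²) = √2732201 ≈ 1652.9, ∠ = arctan(1651/80) ≈ 87.23°
pole (s+200): 200 + j1651 → |·| = √(200²+1651²) = √2765801 ≈ 1663.1, ∠ = arctan(1651/200) ≈ 83.09°
pole (s+250): 250 + j1651 → |·| = √(250²+1651²) = √2788301 ≈ 1669.8, ∠ = arctan(1651/250) ≈ 81.39°
pole (s+500): 500 + j1651 → |·| = √(500²+1651²) = √2975801 ≈ 1725.1, ∠ = arctan(1651/500) ≈ 73.15°
|G| = 200 · 2.7303e+06 / 4.7907e+09 ≈ 0.11398
Gain = 20 log₁₀(0.11398) ≈ -18.86 dB
∠G = 175.50° − 237.63° = -62.13°

-18.9 dB, -62.1°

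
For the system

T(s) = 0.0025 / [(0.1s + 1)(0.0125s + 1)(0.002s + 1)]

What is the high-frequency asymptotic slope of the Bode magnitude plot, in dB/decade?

-60 dB/decade

Each pole contributes −20 dB/decade at high frequency; each zero contributes +20 dB/decade.
Net: 0 zero(s) − 3 pole(s) → -60 dB/decade.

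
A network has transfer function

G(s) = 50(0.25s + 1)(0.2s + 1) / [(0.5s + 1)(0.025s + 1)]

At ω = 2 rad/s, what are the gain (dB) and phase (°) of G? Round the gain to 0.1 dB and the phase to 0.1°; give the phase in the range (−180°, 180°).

At ω = 2 rad/s:
zero (1 + j2·0.25) = 1 + j0.5 → |·| ≈ 1.118, ∠ ≈ 26.57°
zero (1 + j2·0.2) = 1 + j0.4 → |·| ≈ 1.077, ∠ ≈ 21.80°
pole (1 + j2·0.5) = 1 + j1 → |·| ≈ 1.4142, ∠ ≈ 45.00°
pole (1 + j2·0.025) = 1 + j0.05 → |·| ≈ 1.0012, ∠ ≈ 2.86°
|G| = 50 · 1.118 · 1.077 / (1.4142 · 1.0012) ≈ 42.52
Gain = 20 log₁₀(42.52) ≈ 32.57 dB
∠G = (26.57° + 21.80°) − (45.00° + 2.86°) = 0.51°

32.6 dB, 0.5°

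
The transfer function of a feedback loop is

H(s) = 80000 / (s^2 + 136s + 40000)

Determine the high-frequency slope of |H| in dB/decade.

Each pole contributes −20 dB/decade at high frequency; each zero contributes +20 dB/decade.
Net: 0 zero(s) − 2 pole(s) → -40 dB/decade.

-40 dB/decade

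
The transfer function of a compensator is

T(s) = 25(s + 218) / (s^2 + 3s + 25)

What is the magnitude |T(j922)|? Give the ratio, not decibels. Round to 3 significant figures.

At s = jω = j922:
zero (s+218): 218 + j922 → |·| = √(218²+922²) = √897608 ≈ 947.42, ∠ = arctan(922/218) ≈ 76.70°
quadratic: (j922)² + 3·j922 + 25 = -850059 + j2766 → |·| ≈ 8.5006e+05, ∠ ≈ 179.81°
|T| = 25 · 947.42 / 8.5006e+05 ≈ 0.027863

0.0279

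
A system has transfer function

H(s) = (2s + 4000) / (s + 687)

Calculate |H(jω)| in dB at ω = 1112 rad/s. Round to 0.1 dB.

Substitute s = j1112:
Numerator: 2(j1112) + 4000 = 4000 + j2224
Denominator: (j1112) + 687 = 687 + j1112
|N| = √(4000² + 2224²) ≈ 4576.7, ∠N ≈ 29.07°
|D| = √(687² + 1112²) ≈ 1307.1, ∠D ≈ 58.29°
|H| = 4576.7 / 1307.1 ≈ 3.5014
Gain = 20 log₁₀(3.5014) ≈ 10.88 dB

10.9 dB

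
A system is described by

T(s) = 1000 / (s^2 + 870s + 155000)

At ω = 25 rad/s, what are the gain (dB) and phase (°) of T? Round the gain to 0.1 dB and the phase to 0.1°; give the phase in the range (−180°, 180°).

-43.9 dB, -8.0°

Substitute s = j25:
Numerator: 1000 = 1000 + j0
Denominator: (j25)^2 + 870(j25) + 155000 = 154375 + j21750
|N| = √(1000² + 0²) ≈ 1000, ∠N ≈ 0.00°
|D| = √(154375² + 21750²) ≈ 1.559e+05, ∠D ≈ 8.02°
|T| = 1000 / 1.559e+05 ≈ 0.0064144
Gain = 20 log₁₀(0.0064144) ≈ -43.86 dB
∠T = 0.00° − 8.02° = -8.02°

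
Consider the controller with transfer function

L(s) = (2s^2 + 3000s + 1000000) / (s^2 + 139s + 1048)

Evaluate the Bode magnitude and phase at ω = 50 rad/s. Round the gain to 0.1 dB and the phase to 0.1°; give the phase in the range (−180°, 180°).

43.0 dB, -93.2°

Substitute s = j50:
Numerator: 2(j50)^2 + 3000(j50) + 1000000 = 995000 + j150000
Denominator: (j50)^2 + 139(j50) + 1048 = -1452 + j6950
|N| = √(995000² + 150000²) ≈ 1.0062e+06, ∠N ≈ 8.57°
|D| = √(1452² + 6950²) ≈ 7100.1, ∠D ≈ 101.80°
|L| = 1.0062e+06 / 7100.1 ≈ 141.72
Gain = 20 log₁₀(141.72) ≈ 43.03 dB
∠L = 8.57° − 101.80° = -93.23°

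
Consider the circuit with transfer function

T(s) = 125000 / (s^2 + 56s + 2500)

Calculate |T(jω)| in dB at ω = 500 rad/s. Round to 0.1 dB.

-6.0 dB

At s = jω = j500:
quadratic: (j500)² + 56·j500 + 2500 = -247500 + j28000 → |·| ≈ 2.4908e+05, ∠ ≈ 173.55°
|T| = 125000 / 2.4908e+05 ≈ 0.50185
Gain = 20 log₁₀(0.50185) ≈ -5.99 dB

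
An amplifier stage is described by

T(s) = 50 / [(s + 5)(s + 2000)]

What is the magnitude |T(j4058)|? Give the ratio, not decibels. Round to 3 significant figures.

2.72e-06

At s = jω = j4058:
pole (s+5): 5 + j4058 → |·| = √(5²+4058²) = √16467389 ≈ 4058, ∠ = arctan(4058/5) ≈ 89.93°
pole (s+2000): 2000 + j4058 → |·| = √(2000²+4058²) = √20467364 ≈ 4524.1, ∠ = arctan(4058/2000) ≈ 63.76°
|T| = 50 / 1.8359e+07 ≈ 2.7235e-06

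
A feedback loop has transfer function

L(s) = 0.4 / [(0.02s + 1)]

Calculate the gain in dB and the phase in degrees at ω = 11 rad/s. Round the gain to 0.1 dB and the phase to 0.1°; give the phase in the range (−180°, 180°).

-8.2 dB, -12.4°

At ω = 11 rad/s:
pole (1 + j11·0.02) = 1 + j0.22 → |·| ≈ 1.0239, ∠ ≈ 12.41°
|L| = 0.4 · 1 / (1.0239) ≈ 0.39066
Gain = 20 log₁₀(0.39066) ≈ -8.16 dB
∠L = (0°) − (12.41°) = -12.41°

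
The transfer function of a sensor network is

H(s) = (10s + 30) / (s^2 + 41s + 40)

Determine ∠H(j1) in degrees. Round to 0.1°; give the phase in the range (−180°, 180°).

-28.0°

Substitute s = j1:
Numerator: 10(j1) + 30 = 30 + j10
Denominator: (j1)^2 + 41(j1) + 40 = 39 + j41
|N| = √(30² + 10²) ≈ 31.623, ∠N ≈ 18.43°
|D| = √(39² + 41²) ≈ 56.586, ∠D ≈ 46.43°
∠H = 18.43° − 46.43° = -28.00°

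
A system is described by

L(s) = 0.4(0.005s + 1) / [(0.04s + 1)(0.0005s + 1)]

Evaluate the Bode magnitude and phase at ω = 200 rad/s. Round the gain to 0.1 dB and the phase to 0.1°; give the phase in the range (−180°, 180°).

-23.1 dB, -43.6°

At ω = 200 rad/s:
zero (1 + j200·0.005) = 1 + j1 → |·| ≈ 1.4142, ∠ ≈ 45.00°
pole (1 + j200·0.04) = 1 + j8 → |·| ≈ 8.0623, ∠ ≈ 82.87°
pole (1 + j200·0.0005) = 1 + j0.1 → |·| ≈ 1.005, ∠ ≈ 5.71°
|L| = 0.4 · 1.4142 / (8.0623 · 1.005) ≈ 0.069815
Gain = 20 log₁₀(0.069815) ≈ -23.12 dB
∠L = (45.00°) − (82.87° + 5.71°) = -43.58°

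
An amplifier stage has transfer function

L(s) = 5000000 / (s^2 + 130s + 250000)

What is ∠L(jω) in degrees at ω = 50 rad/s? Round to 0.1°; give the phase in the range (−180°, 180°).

At s = jω = j50:
quadratic: (j50)² + 130·j50 + 250000 = 247500 + j6500 → |·| ≈ 2.4759e+05, ∠ ≈ 1.50°
∠L = 0.00° − 1.50° = -1.50°

-1.5°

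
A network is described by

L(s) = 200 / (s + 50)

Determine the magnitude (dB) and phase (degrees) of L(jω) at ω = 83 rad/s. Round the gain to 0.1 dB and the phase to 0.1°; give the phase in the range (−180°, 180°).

6.3 dB, -58.9°

Substitute s = j83:
Numerator: 200 = 200 + j0
Denominator: (j83) + 50 = 50 + j83
|N| = √(200² + 0²) ≈ 200, ∠N ≈ 0.00°
|D| = √(50² + 83²) ≈ 96.897, ∠D ≈ 58.93°
|L| = 200 / 96.897 ≈ 2.064
Gain = 20 log₁₀(2.064) ≈ 6.29 dB
∠L = 0.00° − 58.93° = -58.93°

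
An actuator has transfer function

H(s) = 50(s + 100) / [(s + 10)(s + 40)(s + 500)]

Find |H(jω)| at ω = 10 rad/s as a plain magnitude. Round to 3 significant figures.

At s = jω = j10:
zero (s+100): 100 + j10 → |·| = √(100²+10²) = √10100 ≈ 100.5, ∠ = arctan(10/100) ≈ 5.71°
pole (s+10): 10 + j10 → |·| = √(10²+10²) = √200 ≈ 14.142, ∠ = arctan(10/10) ≈ 45.00°
pole (s+40): 40 + j10 → |·| = √(40²+10²) = √1700 ≈ 41.231, ∠ = arctan(10/40) ≈ 14.04°
pole (s+500): 500 + j10 → |·| = √(500²+10²) = √250100 ≈ 500.1, ∠ = arctan(10/500) ≈ 1.15°
|H| = 50 · 100.5 / 2.916e+05 ≈ 0.017233

0.0172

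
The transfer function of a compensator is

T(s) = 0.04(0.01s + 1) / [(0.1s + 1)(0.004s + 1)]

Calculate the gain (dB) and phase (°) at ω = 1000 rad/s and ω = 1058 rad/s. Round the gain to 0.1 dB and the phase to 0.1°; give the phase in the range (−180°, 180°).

ω = 1000: -60.2 dB, -81.1°; ω = 1058: -60.7 dB, -81.6°

At ω = 1000 rad/s:
zero (1 + j1000·0.01) = 1 + j10 → |·| ≈ 10.05, ∠ ≈ 84.29°
pole (1 + j1000·0.1) = 1 + j100 → |·| ≈ 100, ∠ ≈ 89.43°
pole (1 + j1000·0.004) = 1 + j4 → |·| ≈ 4.1231, ∠ ≈ 75.96°
|T| = 0.04 · 10.05 / (100 · 4.1231) ≈ 0.00097499
Gain = 20 log₁₀(0.00097499) ≈ -60.22 dB
∠T = (84.29°) − (89.43° + 75.96°) = -81.10°

At ω = 1058 rad/s:
zero (1 + j1058·0.01) = 1 + j10.58 → |·| ≈ 10.627, ∠ ≈ 84.60°
pole (1 + j1058·0.1) = 1 + j105.8 → |·| ≈ 105.8, ∠ ≈ 89.46°
pole (1 + j1058·0.004) = 1 + j4.232 → |·| ≈ 4.3485, ∠ ≈ 76.71°
|T| = 0.04 · 10.627 / (105.8 · 4.3485) ≈ 0.00092394
Gain = 20 log₁₀(0.00092394) ≈ -60.69 dB
∠T = (84.60°) − (89.46° + 76.71°) = -81.57°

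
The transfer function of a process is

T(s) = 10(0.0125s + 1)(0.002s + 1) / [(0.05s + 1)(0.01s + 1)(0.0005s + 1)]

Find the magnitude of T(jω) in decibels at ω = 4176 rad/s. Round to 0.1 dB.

At ω = 4176 rad/s:
zero (1 + j4176·0.0125) = 1 + j52.2 → |·| ≈ 52.21, ∠ ≈ 88.90°
zero (1 + j4176·0.002) = 1 + j8.352 → |·| ≈ 8.4117, ∠ ≈ 83.17°
pole (1 + j4176·0.05) = 1 + j208.8 → |·| ≈ 208.8, ∠ ≈ 89.73°
pole (1 + j4176·0.01) = 1 + j41.76 → |·| ≈ 41.772, ∠ ≈ 88.63°
pole (1 + j4176·0.0005) = 1 + j2.088 → |·| ≈ 2.3151, ∠ ≈ 64.41°
|T| = 10 · 52.21 · 8.4117 / (208.8 · 41.772 · 2.3151) ≈ 0.2175
Gain = 20 log₁₀(0.2175) ≈ -13.25 dB

-13.3 dB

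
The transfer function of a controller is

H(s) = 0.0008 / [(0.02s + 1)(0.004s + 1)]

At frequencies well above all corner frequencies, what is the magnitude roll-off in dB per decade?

Each pole contributes −20 dB/decade at high frequency; each zero contributes +20 dB/decade.
Net: 0 zero(s) − 2 pole(s) → -40 dB/decade.

-40 dB/decade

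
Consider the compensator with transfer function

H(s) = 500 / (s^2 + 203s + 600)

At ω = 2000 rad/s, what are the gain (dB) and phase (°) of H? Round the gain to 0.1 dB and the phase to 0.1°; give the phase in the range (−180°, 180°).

Substitute s = j2000:
Numerator: 500 = 500 + j0
Denominator: (j2000)^2 + 203(j2000) + 600 = -3999400 + j406000
|N| = √(500² + 0²) ≈ 500, ∠N ≈ 0.00°
|D| = √(3999400² + 406000²) ≈ 4.02e+06, ∠D ≈ 174.20°
|H| = 500 / 4.02e+06 ≈ 0.00012438
Gain = 20 log₁₀(0.00012438) ≈ -78.10 dB
∠H = 0.00° − 174.20° = -174.20°

-78.1 dB, -174.2°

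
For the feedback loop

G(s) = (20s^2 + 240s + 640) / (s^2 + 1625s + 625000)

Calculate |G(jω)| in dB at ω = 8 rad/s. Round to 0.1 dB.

Substitute s = j8:
Numerator: 20(j8)^2 + 240(j8) + 640 = -640 + j1920
Denominator: (j8)^2 + 1625(j8) + 625000 = 624936 + j13000
|N| = √(640² + 1920²) ≈ 2023.9, ∠N ≈ 108.43°
|D| = √(624936² + 13000²) ≈ 6.2507e+05, ∠D ≈ 1.19°
|G| = 2023.9 / 6.2507e+05 ≈ 0.0032379
Gain = 20 log₁₀(0.0032379) ≈ -49.79 dB

-49.8 dB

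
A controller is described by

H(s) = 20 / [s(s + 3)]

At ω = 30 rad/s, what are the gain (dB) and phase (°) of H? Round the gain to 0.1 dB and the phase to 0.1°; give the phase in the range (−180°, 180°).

At s = jω = j30:
pole (s+3): 3 + j30 → |·| = √(3²+30²) = √909 ≈ 30.15, ∠ = arctan(30/3) ≈ 84.29°
pole at origin: |s| = 30, ∠ = 90.00° (in denominator)
|H| = 20 / 904.5 ≈ 0.022112
Gain = 20 log₁₀(0.022112) ≈ -33.11 dB
∠H = 0.00° − 174.29° = -174.29°

-33.1 dB, -174.3°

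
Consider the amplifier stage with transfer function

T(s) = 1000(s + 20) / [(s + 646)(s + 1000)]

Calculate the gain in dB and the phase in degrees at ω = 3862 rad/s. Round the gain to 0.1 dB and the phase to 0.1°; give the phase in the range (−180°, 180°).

-12.1 dB, -66.3°

At s = jω = j3862:
zero (s+20): 20 + j3862 → |·| = √(20²+3862²) = √14915444 ≈ 3862.1, ∠ = arctan(3862/20) ≈ 89.70°
pole (s+646): 646 + j3862 → |·| = √(646²+3862²) = √15332360 ≈ 3915.7, ∠ = arctan(3862/646) ≈ 80.50°
pole (s+1000): 1000 + j3862 → |·| = √(1000²+3862²) = √15915044 ≈ 3989.4, ∠ = arctan(3862/1000) ≈ 75.48°
|T| = 1000 · 3862.1 / 1.5621e+07 ≈ 0.24724
Gain = 20 log₁₀(0.24724) ≈ -12.14 dB
∠T = 89.70° − 155.98° = -66.28°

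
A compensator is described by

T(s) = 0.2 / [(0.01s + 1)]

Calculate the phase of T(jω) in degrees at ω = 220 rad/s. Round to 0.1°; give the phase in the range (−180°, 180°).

-65.6°

At ω = 220 rad/s:
pole (1 + j220·0.01) = 1 + j2.2 → |·| ≈ 2.4166, ∠ ≈ 65.56°
∠T = (0°) − (65.56°) = -65.56°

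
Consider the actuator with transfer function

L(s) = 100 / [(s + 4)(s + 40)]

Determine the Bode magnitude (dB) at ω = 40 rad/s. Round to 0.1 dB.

At s = jω = j40:
pole (s+4): 4 + j40 → |·| = √(4²+40²) = √1616 ≈ 40.2, ∠ = arctan(40/4) ≈ 84.29°
pole (s+40): 40 + j40 → |·| = √(40²+40²) = √3200 ≈ 56.569, ∠ = arctan(40/40) ≈ 45.00°
|L| = 100 / 2274.1 ≈ 0.043973
Gain = 20 log₁₀(0.043973) ≈ -27.14 dB

-27.1 dB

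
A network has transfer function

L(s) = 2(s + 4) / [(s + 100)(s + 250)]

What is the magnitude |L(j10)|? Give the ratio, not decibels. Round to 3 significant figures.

At s = jω = j10:
zero (s+4): 4 + j10 → |·| = √(4²+10²) = √116 ≈ 10.77, ∠ = arctan(10/4) ≈ 68.20°
pole (s+100): 100 + j10 → |·| = √(100²+10²) = √10100 ≈ 100.5, ∠ = arctan(10/100) ≈ 5.71°
pole (s+250): 250 + j10 → |·| = √(250²+10²) = √62600 ≈ 250.2, ∠ = arctan(10/250) ≈ 2.29°
|L| = 2 · 10.77 / 25145 ≈ 0.00085663

0.000857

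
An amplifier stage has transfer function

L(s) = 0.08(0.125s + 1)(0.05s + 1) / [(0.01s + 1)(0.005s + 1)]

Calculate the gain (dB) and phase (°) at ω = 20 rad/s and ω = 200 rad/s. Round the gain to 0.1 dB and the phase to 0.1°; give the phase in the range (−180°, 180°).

ω = 20: -10.5 dB, 96.2°; ω = 200: 16.1 dB, 63.6°

At ω = 20 rad/s:
zero (1 + j20·0.125) = 1 + j2.5 → |·| ≈ 2.6926, ∠ ≈ 68.20°
zero (1 + j20·0.05) = 1 + j1 → |·| ≈ 1.4142, ∠ ≈ 45.00°
pole (1 + j20·0.01) = 1 + j0.2 → |·| ≈ 1.0198, ∠ ≈ 11.31°
pole (1 + j20·0.005) = 1 + j0.1 → |·| ≈ 1.005, ∠ ≈ 5.71°
|L| = 0.08 · 2.6926 · 1.4142 / (1.0198 · 1.005) ≈ 0.29723
Gain = 20 log₁₀(0.29723) ≈ -10.54 dB
∠L = (68.20° + 45.00°) − (11.31° + 5.71°) = 96.18°

At ω = 200 rad/s:
zero (1 + j200·0.125) = 1 + j25 → |·| ≈ 25.02, ∠ ≈ 87.71°
zero (1 + j200·0.05) = 1 + j10 → |·| ≈ 10.05, ∠ ≈ 84.29°
pole (1 + j200·0.01) = 1 + j2 → |·| ≈ 2.2361, ∠ ≈ 63.43°
pole (1 + j200·0.005) = 1 + j1 → |·| ≈ 1.4142, ∠ ≈ 45.00°
|L| = 0.08 · 25.02 · 10.05 / (2.2361 · 1.4142) ≈ 6.3612
Gain = 20 log₁₀(6.3612) ≈ 16.07 dB
∠L = (87.71° + 84.29°) − (63.43° + 45.00°) = 63.57°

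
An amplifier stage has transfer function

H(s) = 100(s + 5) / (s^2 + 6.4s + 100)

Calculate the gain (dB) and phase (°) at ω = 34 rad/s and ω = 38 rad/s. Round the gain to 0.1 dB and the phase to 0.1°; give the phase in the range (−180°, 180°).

At s = jω = j34:
zero (s+5): 5 + j34 → |·| = √(5²+34²) = √1181 ≈ 34.366, ∠ = arctan(34/5) ≈ 81.63°
quadratic: (j34)² + 6.4·j34 + 100 = -1056 + j217.6 → |·| ≈ 1078.2, ∠ ≈ 168.36°
|H| = 100 · 34.366 / 1078.2 ≈ 3.1873
Gain = 20 log₁₀(3.1873) ≈ 10.07 dB
∠H = 81.63° − 168.36° = -86.73°

At s = jω = j38:
zero (s+5): 5 + j38 → |·| = √(5²+38²) = √1469 ≈ 38.328, ∠ = arctan(38/5) ≈ 82.50°
quadratic: (j38)² + 6.4·j38 + 100 = -1344 + j243.2 → |·| ≈ 1365.8, ∠ ≈ 169.74°
|H| = 100 · 38.328 / 1365.8 ≈ 2.8063
Gain = 20 log₁₀(2.8063) ≈ 8.96 dB
∠H = 82.50° − 169.74° = -87.24°

ω = 34: 10.1 dB, -86.7°; ω = 38: 9.0 dB, -87.2°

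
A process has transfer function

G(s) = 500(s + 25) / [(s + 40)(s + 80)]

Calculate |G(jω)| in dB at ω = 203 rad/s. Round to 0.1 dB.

At s = jω = j203:
zero (s+25): 25 + j203 → |·| = √(25²+203²) = √41834 ≈ 204.53, ∠ = arctan(203/25) ≈ 82.98°
pole (s+40): 40 + j203 → |·| = √(40²+203²) = √42809 ≈ 206.9, ∠ = arctan(203/40) ≈ 78.85°
pole (s+80): 80 + j203 → |·| = √(80²+203²) = √47609 ≈ 218.19, ∠ = arctan(203/80) ≈ 68.49°
|G| = 500 · 204.53 / 45144 ≈ 2.2653
Gain = 20 log₁₀(2.2653) ≈ 7.10 dB

7.1 dB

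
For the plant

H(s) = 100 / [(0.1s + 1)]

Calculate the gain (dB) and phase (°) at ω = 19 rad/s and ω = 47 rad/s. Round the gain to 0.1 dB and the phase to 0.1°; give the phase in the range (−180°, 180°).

At ω = 19 rad/s:
pole (1 + j19·0.1) = 1 + j1.9 → |·| ≈ 2.1471, ∠ ≈ 62.24°
|H| = 100 · 1 / (2.1471) ≈ 46.574
Gain = 20 log₁₀(46.574) ≈ 33.36 dB
∠H = (0°) − (62.24°) = -62.24°

At ω = 47 rad/s:
pole (1 + j47·0.1) = 1 + j4.7 → |·| ≈ 4.8052, ∠ ≈ 77.99°
|H| = 100 · 1 / (4.8052) ≈ 20.811
Gain = 20 log₁₀(20.811) ≈ 26.37 dB
∠H = (0°) − (77.99°) = -77.99°

ω = 19: 33.4 dB, -62.2°; ω = 47: 26.4 dB, -78.0°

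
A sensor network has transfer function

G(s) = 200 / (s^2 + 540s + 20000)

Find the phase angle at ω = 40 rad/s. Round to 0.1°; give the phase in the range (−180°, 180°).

Substitute s = j40:
Numerator: 200 = 200 + j0
Denominator: (j40)^2 + 540(j40) + 20000 = 18400 + j21600
|N| = √(200² + 0²) ≈ 200, ∠N ≈ 0.00°
|D| = √(18400² + 21600²) ≈ 28375, ∠D ≈ 49.57°
∠G = 0.00° − 49.57° = -49.57°

-49.6°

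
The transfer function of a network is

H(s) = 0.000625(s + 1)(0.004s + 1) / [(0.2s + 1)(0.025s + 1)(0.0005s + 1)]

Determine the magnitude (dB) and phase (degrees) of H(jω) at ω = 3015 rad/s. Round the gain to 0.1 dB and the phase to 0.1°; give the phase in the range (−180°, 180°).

At ω = 3015 rad/s:
zero (1 + j3015·1) = 1 + j3015 → |·| ≈ 3015, ∠ ≈ 89.98°
zero (1 + j3015·0.004) = 1 + j12.06 → |·| ≈ 12.101, ∠ ≈ 85.26°
pole (1 + j3015·0.2) = 1 + j603 → |·| ≈ 603, ∠ ≈ 89.90°
pole (1 + j3015·0.025) = 1 + j75.375 → |·| ≈ 75.382, ∠ ≈ 89.24°
pole (1 + j3015·0.0005) = 1 + j1.5075 → |·| ≈ 1.809, ∠ ≈ 56.44°
|H| = 0.000625 · 3015 · 12.101 / (603 · 75.382 · 1.809) ≈ 0.00027731
Gain = 20 log₁₀(0.00027731) ≈ -71.14 dB
∠H = (89.98° + 85.26°) − (89.90° + 89.24° + 56.44°) = -60.34°

-71.1 dB, -60.3°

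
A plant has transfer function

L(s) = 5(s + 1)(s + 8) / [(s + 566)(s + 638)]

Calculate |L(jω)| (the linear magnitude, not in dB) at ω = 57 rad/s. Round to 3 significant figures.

At s = jω = j57:
zero (s+1): 1 + j57 → |·| = √(1²+57²) = √3250 ≈ 57.009, ∠ = arctan(57/1) ≈ 88.99°
zero (s+8): 8 + j57 → |·| = √(8²+57²) = √3313 ≈ 57.559, ∠ = arctan(57/8) ≈ 82.01°
pole (s+566): 566 + j57 → |·| = √(566²+57²) = √323605 ≈ 568.86, ∠ = arctan(57/566) ≈ 5.75°
pole (s+638): 638 + j57 → |·| = √(638²+57²) = √410293 ≈ 640.54, ∠ = arctan(57/638) ≈ 5.11°
|L| = 5 · 3281.4 / 3.6438e+05 ≈ 0.045027

0.0450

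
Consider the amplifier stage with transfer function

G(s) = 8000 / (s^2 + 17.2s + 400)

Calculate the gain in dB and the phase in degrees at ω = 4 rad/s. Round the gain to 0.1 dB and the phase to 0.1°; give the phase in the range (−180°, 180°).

26.2 dB, -10.2°

At s = jω = j4:
quadratic: (j4)² + 17.2·j4 + 400 = 384 + j68.8 → |·| ≈ 390.11, ∠ ≈ 10.16°
|G| = 8000 / 390.11 ≈ 20.507
Gain = 20 log₁₀(20.507) ≈ 26.24 dB
∠G = 0.00° − 10.16° = -10.16°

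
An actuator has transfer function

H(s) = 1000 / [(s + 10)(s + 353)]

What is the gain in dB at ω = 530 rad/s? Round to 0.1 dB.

At s = jω = j530:
pole (s+10): 10 + j530 → |·| = √(10²+530²) = √281000 ≈ 530.09, ∠ = arctan(530/10) ≈ 88.92°
pole (s+353): 353 + j530 → |·| = √(353²+530²) = √405509 ≈ 636.8, ∠ = arctan(530/353) ≈ 56.33°
|H| = 1000 / 3.3756e+05 ≈ 0.0029624
Gain = 20 log₁₀(0.0029624) ≈ -50.57 dB

-50.6 dB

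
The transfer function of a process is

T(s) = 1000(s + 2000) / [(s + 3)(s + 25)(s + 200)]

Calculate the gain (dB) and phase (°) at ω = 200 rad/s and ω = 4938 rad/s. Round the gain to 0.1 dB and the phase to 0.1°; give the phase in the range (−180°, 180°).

ω = 200: -15.1 dB, 148.7°; ω = 4938: -87.1 dB, 160.6°

At s = jω = j200:
zero (s+2000): 2000 + j200 → |·| = √(2000²+200²) = √4040000 ≈ 2010, ∠ = arctan(200/2000) ≈ 5.71°
pole (s+3): 3 + j200 → |·| = √(3²+200²) = √40009 ≈ 200.02, ∠ = arctan(200/3) ≈ 89.14°
pole (s+25): 25 + j200 → |·| = √(25²+200²) = √40625 ≈ 201.56, ∠ = arctan(200/25) ≈ 82.87°
pole (s+200): 200 + j200 → |·| = √(200²+200²) = √80000 ≈ 282.84, ∠ = arctan(200/200) ≈ 45.00°
|T| = 1000 · 2010 / 1.1403e+07 ≈ 0.17627
Gain = 20 log₁₀(0.17627) ≈ -15.08 dB
∠T = 5.71° − 217.01° = -211.30° ≡ 148.70° (principal value)

At s = jω = j4938:
zero (s+2000): 2000 + j4938 → |·| = √(2000²+4938²) = √28383844 ≈ 5327.6, ∠ = arctan(4938/2000) ≈ 67.95°
pole (s+3): 3 + j4938 → |·| = √(3²+4938²) = √24383853 ≈ 4938, ∠ = arctan(4938/3) ≈ 89.97°
pole (s+25): 25 + j4938 → |·| = √(25²+4938²) = √24384469 ≈ 4938.1, ∠ = arctan(4938/25) ≈ 89.71°
pole (s+200): 200 + j4938 → |·| = √(200²+4938²) = √24423844 ≈ 4942, ∠ = arctan(4938/200) ≈ 87.68°
|T| = 1000 · 5327.6 / 1.2051e+11 ≈ 4.4209e-05
Gain = 20 log₁₀(4.4209e-05) ≈ -87.09 dB
∠T = 67.95° − 267.36° = -199.41° ≡ 160.59° (principal value)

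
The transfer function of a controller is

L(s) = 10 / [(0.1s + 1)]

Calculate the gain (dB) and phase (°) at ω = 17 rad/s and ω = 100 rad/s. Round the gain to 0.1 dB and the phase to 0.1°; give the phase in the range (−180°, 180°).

ω = 17: 14.1 dB, -59.5°; ω = 100: -0.0 dB, -84.3°

At ω = 17 rad/s:
pole (1 + j17·0.1) = 1 + j1.7 → |·| ≈ 1.9723, ∠ ≈ 59.53°
|L| = 10 · 1 / (1.9723) ≈ 5.0702
Gain = 20 log₁₀(5.0702) ≈ 14.10 dB
∠L = (0°) − (59.53°) = -59.53°

At ω = 100 rad/s:
pole (1 + j100·0.1) = 1 + j10 → |·| ≈ 10.05, ∠ ≈ 84.29°
|L| = 10 · 1 / (10.05) ≈ 0.99502
Gain = 20 log₁₀(0.99502) ≈ -0.04 dB
∠L = (0°) − (84.29°) = -84.29°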